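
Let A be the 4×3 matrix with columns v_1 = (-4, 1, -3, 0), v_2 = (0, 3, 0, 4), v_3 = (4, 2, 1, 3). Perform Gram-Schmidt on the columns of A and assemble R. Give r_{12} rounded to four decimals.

r_{12} = 0.5883

v_1 = (-4, 1, -3, 0); ‖v_1‖ = 5.0990, so q_1 = (-0.7845, 0.1961, -0.5883, 0.0000).
r_{12} = q_1·v_2 = 0.5883.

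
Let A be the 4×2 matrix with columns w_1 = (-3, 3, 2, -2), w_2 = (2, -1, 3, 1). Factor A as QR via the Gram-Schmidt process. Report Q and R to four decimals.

w_1 = (-3, 3, 2, -2); ‖w_1‖ = 5.0990, so q_1 = (-0.5883, 0.5883, 0.3922, -0.3922).
q_1·w_2 = (-0.5883)·2 + 0.5883·(-1) + 0.3922·3 + (-0.3922)·1 = -0.9806.
u_2 = w_2 + 0.9806·q_1 = (1.4231, -0.4231, 3.3846, 0.6154).
‖u_2‖ = 3.7468, so q_2 = (0.3798, -0.1129, 0.9033, 0.1642).

Q = [[-0.5883, 0.3798], [0.5883, -0.1129], [0.3922, 0.9033], [-0.3922, 0.1642]], R = [[5.0990, -0.9806], [0.0000, 3.7468]]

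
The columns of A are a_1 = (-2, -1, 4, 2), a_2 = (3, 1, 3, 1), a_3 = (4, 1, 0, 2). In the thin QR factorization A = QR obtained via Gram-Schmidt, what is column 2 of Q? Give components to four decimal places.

a_1 = (-2, -1, 4, 2); ‖a_1‖ = 5.0000, so q_1 = (-0.4000, -0.2000, 0.8000, 0.4000).
q_1·a_2 = (-0.4000)·3 + (-0.2000)·1 + 0.8000·3 + 0.4000·1 = 1.4000.
u_2 = a_2 − 1.4000·q_1 = (3.5600, 1.2800, 1.8800, 0.4400).
‖u_2‖ = 4.2474, so q_2 = (0.8382, 0.3014, 0.4426, 0.1036).

q_2 = (0.8382, 0.3014, 0.4426, 0.1036)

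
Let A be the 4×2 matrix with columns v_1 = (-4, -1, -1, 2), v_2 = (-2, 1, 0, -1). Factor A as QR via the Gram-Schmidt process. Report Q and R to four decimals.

v_1 = (-4, -1, -1, 2); ‖v_1‖ = 4.6904, so e_1 = (-0.8528, -0.2132, -0.2132, 0.4264).
e_1·v_2 = (-0.8528)·(-2) + (-0.2132)·1 + (-0.2132)·0 + 0.4264·(-1) = 1.0660.
u_2 = v_2 − 1.0660·e_1 = (-1.0909, 1.2273, 0.2273, -1.4545).
‖u_2‖ = 2.2054, so e_2 = (-0.4947, 0.5565, 0.1031, -0.6595).

Q = [[-0.8528, -0.4947], [-0.2132, 0.5565], [-0.2132, 0.1031], [0.4264, -0.6595]], R = [[4.6904, 1.0660], [0.0000, 2.2054]]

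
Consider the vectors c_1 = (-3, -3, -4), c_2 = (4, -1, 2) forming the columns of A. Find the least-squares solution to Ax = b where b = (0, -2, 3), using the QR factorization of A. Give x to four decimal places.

x = (0.0235, 0.4000)

c_1 = (-3, -3, -4); ‖c_1‖ = 5.8310, so q_1 = (-0.5145, -0.5145, -0.6860).
q_1·c_2 = (-0.5145)·4 + (-0.5145)·(-1) + (-0.6860)·2 = -2.9155.
u_2 = c_2 + 2.9155·q_1 = (2.5000, -2.5000, 0.0000).
‖u_2‖ = 3.5355, so q_2 = (0.7071, -0.7071, 0.0000).
Qᵀb = (-1.0290, 1.4142).
Back-substitute: x_2 = 1.4142/3.5355 = 0.4000.
x_1 = (-1.0290 + 2.9155·0.4000)/5.8310 = 0.0235.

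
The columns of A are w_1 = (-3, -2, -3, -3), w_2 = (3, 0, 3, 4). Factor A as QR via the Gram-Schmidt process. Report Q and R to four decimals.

q_1 = w_1/‖w_1‖ = (-3, -2, -3, -3)/5.5678 = (-0.5388, -0.3592, -0.5388, -0.5388).
r_{12} = q_1·w_2 = -5.3882.
u_2 = w_2 + 5.3882·q_1 = (0.0968, -1.9355, 0.0968, 1.0968).
‖u_2‖ = 2.2288, so q_2 = (0.0434, -0.8684, 0.0434, 0.4921).

Q = [[-0.5388, 0.0434], [-0.3592, -0.8684], [-0.5388, 0.0434], [-0.5388, 0.4921]], R = [[5.5678, -5.3882], [0.0000, 2.2288]]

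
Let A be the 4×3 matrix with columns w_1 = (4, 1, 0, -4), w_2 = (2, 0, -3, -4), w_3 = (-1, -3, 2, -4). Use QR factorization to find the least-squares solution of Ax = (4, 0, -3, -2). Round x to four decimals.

x = (0.3148, 0.6973, -0.3471)

w_1 = (4, 1, 0, -4); ‖w_1‖ = 5.7446, so e_1 = (0.6963, 0.1741, 0.0000, -0.6963).
e_1·w_2 = 0.6963·2 + 0.1741·0 + 0.0000·(-3) + (-0.6963)·(-4) = 4.1779.
u_2 = w_2 − 4.1779·e_1 = (-0.9091, -0.7273, -3.0000, -1.0909).
‖u_2‖ = 3.3979, so e_2 = (-0.2675, -0.2140, -0.8829, -0.3211).
e_1·w_3 = 0.6963·(-1) + 0.1741·(-3) + 0.0000·2 + (-0.6963)·(-4) = 1.5667; e_2·w_3 = (-0.2675)·(-1) + (-0.2140)·(-3) + (-0.8829)·2 + (-0.3211)·(-4) = 0.4281.
u_3 = w_3 − 1.5667·e_1 − 0.4281·e_2 = (-1.9764, -3.1811, 2.3780, -2.7717).
‖u_3‖ = 5.2309, so e_3 = (-0.3778, -0.6081, 0.4546, -0.5299).
Qᵀb = (4.1779, 2.2206, -1.8154).
Back-substitute: x_3 = -1.8154/5.2309 = -0.3471.
x_2 = (2.2206 − 0.4281·(-0.3471))/3.3979 = 0.6973.
x_1 = (4.1779 − 4.1779·0.6973 − 1.5667·(-0.3471))/5.7446 = 0.3148.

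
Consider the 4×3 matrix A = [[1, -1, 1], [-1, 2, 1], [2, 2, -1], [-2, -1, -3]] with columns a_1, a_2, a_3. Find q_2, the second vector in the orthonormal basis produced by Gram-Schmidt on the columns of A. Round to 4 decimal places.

a_1 = (1, -1, 2, -2); ‖a_1‖ = 3.1623, so q_1 = (0.3162, -0.3162, 0.6325, -0.6325).
q_1·a_2 = 0.3162·(-1) + (-0.3162)·2 + 0.6325·2 + (-0.6325)·(-1) = 0.9487.
u_2 = a_2 − 0.9487·q_1 = (-1.3000, 2.3000, 1.4000, -0.4000).
‖u_2‖ = 3.0166, so q_2 = (-0.4309, 0.7624, 0.4641, -0.1326).

q_2 = (-0.4309, 0.7624, 0.4641, -0.1326)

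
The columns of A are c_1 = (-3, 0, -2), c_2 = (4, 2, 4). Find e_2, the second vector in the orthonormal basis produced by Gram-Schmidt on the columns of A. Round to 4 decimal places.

c_1 = (-3, 0, -2); ‖c_1‖ = 3.6056, so e_1 = (-0.8321, 0.0000, -0.5547).
e_1·c_2 = (-0.8321)·4 + 0.0000·2 + (-0.5547)·4 = -5.5470.
u_2 = c_2 + 5.5470·e_1 = (-0.6154, 2.0000, 0.9231).
‖u_2‖ = 2.2871, so e_2 = (-0.2691, 0.8745, 0.4036).

e_2 = (-0.2691, 0.8745, 0.4036)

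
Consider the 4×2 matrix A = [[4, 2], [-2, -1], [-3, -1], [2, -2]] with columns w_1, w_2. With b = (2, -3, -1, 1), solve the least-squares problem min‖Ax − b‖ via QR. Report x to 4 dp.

w_1 = (4, -2, -3, 2); ‖w_1‖ = 5.7446, so q_1 = (0.6963, -0.3482, -0.5222, 0.3482).
q_1·w_2 = 0.6963·2 + (-0.3482)·(-1) + (-0.5222)·(-1) + 0.3482·(-2) = 1.5667.
u_2 = w_2 − 1.5667·q_1 = (0.9091, -0.4545, -0.1818, -2.5455).
‖u_2‖ = 2.7469, so q_2 = (0.3310, -0.1655, -0.0662, -0.9267).
Qᵀb = (3.3075, 0.2979).
Back-substitute: x_2 = 0.2979/2.7469 = 0.1084.
x_1 = (3.3075 − 1.5667·0.1084)/5.7446 = 0.5462.

x = (0.5462, 0.1084)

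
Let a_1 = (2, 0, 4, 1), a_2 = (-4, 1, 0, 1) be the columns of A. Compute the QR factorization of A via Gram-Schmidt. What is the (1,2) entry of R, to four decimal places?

a_1 = (2, 0, 4, 1); ‖a_1‖ = 4.5826, so e_1 = (0.4364, 0.0000, 0.8729, 0.2182).
r_{12} = e_1·a_2 = -1.5275.

r_{12} = -1.5275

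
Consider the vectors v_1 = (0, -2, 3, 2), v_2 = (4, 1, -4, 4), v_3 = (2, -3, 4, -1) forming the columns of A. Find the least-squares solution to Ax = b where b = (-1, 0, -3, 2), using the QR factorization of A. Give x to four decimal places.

e_1 = v_1/‖v_1‖ = (0, -2, 3, 2)/4.1231 = (0.0000, -0.4851, 0.7276, 0.4851).
r_{12} = e_1·v_2 = -1.4552.
u_2 = v_2 + 1.4552·e_1 = (4.0000, 0.2941, -2.9412, 4.7059).
‖u_2‖ = 6.8471, so e_2 = (0.5842, 0.0430, -0.4296, 0.6873).
r_{13} = e_1·v_3 = 3.8806; r_{23} = e_2·v_3 = -1.3660.
u_3 = v_3 − 3.8806·e_1 + 1.3660·e_2 = (2.7980, -1.0590, 0.5897, -1.9435).
‖u_3‖ = 3.6160, so e_3 = (0.7738, -0.2929, 0.1631, -0.5375).
Qᵀb = (-1.2127, 2.0790, -2.3380).
Back-substitute: x_3 = -2.3380/3.6160 = -0.6466.
x_2 = (2.0790 + 1.3660·(-0.6466))/6.8471 = 0.1746.
x_1 = (-1.2127 + 1.4552·0.1746 − 3.8806·(-0.6466))/4.1231 = 0.3761.

x = (0.3761, 0.1746, -0.6466)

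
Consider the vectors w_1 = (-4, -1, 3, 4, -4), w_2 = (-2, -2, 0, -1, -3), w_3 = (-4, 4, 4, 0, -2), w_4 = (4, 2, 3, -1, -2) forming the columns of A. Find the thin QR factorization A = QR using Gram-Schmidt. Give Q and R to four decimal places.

q_1 = w_1/‖w_1‖ = (-4, -1, 3, 4, -4)/7.6158 = (-0.5252, -0.1313, 0.3939, 0.5252, -0.5252).
r_{12} = q_1·w_2 = 2.3635.
u_2 = w_2 − 2.3635·q_1 = (-0.7586, -1.6897, -0.9310, -2.2414, -1.7586).
‖u_2‖ = 3.5233, so q_2 = (-0.2153, -0.4796, -0.2642, -0.6362, -0.4991).
r_{13} = q_1·w_3 = 4.2018; r_{23} = q_2·w_3 = -1.1157.
u_3 = w_3 − 4.2018·q_1 + 1.1157·q_2 = (-2.0333, 4.0167, 2.0500, -2.9167, -0.3500).
‖u_3‖ = 5.7533, so q_3 = (-0.3534, 0.6982, 0.3563, -0.5070, -0.0608).
r_{14} = q_1·w_4 = -0.6565; r_{24} = q_2·w_4 = -0.9787; r_{34} = q_3·w_4 = 1.6802.
u_4 = w_4 + 0.6565·q_1 + 0.9787·q_2 − 1.6802·q_3 = (4.0383, 0.2714, 2.4013, -0.4260, -2.7311).
‖u_4‖ = 5.4578, so q_4 = (0.7399, 0.0497, 0.4400, -0.0780, -0.5004).

Q = [[-0.5252, -0.2153, -0.3534, 0.7399], [-0.1313, -0.4796, 0.6982, 0.0497], [0.3939, -0.2642, 0.3563, 0.4400], [0.5252, -0.6362, -0.5070, -0.0780], [-0.5252, -0.4991, -0.0608, -0.5004]], R = [[7.6158, 2.3635, 4.2018, -0.6565], [0.0000, 3.5233, -1.1157, -0.9787], [0.0000, 0.0000, 5.7533, 1.6802], [0.0000, 0.0000, 0.0000, 5.4578]]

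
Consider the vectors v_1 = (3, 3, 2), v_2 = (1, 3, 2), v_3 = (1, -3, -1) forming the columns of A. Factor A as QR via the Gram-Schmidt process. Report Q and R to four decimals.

v_1 = (3, 3, 2); ‖v_1‖ = 4.6904, so e_1 = (0.6396, 0.6396, 0.4264).
e_1·v_2 = 0.6396·1 + 0.6396·3 + 0.4264·2 = 3.4112.
u_2 = v_2 − 3.4112·e_1 = (-1.1818, 0.8182, 0.5455).
‖u_2‖ = 1.5374, so e_2 = (-0.7687, 0.5322, 0.3548).
e_1·v_3 = 0.6396·1 + 0.6396·(-3) + 0.4264·(-1) = -1.7056; e_2·v_3 = (-0.7687)·1 + 0.5322·(-3) + 0.3548·(-1) = -2.7200.
u_3 = v_3 + 1.7056·e_1 + 2.7200·e_2 = (0.0000, -0.4615, 0.6923).
‖u_3‖ = 0.8321, so e_3 = (0.0000, -0.5547, 0.8321).

Q = [[0.6396, -0.7687, 0.0000], [0.6396, 0.5322, -0.5547], [0.4264, 0.3548, 0.8321]], R = [[4.6904, 3.4112, -1.7056], [0.0000, 1.5374, -2.7200], [0.0000, 0.0000, 0.8321]]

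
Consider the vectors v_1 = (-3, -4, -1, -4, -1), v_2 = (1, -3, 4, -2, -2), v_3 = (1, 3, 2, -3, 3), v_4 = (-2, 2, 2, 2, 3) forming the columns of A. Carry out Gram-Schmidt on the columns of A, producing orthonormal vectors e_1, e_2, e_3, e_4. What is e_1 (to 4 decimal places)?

e_1 = (-0.4575, -0.6100, -0.1525, -0.6100, -0.1525)

v_1 = (-3, -4, -1, -4, -1); ‖v_1‖ = 6.5574, so e_1 = (-0.4575, -0.6100, -0.1525, -0.6100, -0.1525).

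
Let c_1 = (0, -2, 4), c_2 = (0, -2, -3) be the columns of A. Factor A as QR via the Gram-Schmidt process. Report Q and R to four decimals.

Q = [[0.0000, 0.0000], [-0.4472, -0.8944], [0.8944, -0.4472]], R = [[4.4721, -1.7889], [0.0000, 3.1305]]

c_1 = (0, -2, 4); ‖c_1‖ = 4.4721, so e_1 = (0.0000, -0.4472, 0.8944).
e_1·c_2 = 0.0000·0 + (-0.4472)·(-2) + 0.8944·(-3) = -1.7889.
u_2 = c_2 + 1.7889·e_1 = (0.0000, -2.8000, -1.4000).
‖u_2‖ = 3.1305, so e_2 = (0.0000, -0.8944, -0.4472).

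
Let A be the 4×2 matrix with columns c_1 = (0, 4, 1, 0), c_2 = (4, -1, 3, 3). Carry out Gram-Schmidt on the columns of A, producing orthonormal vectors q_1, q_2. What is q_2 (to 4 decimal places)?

q_2 = (0.6767, -0.1294, 0.5175, 0.5075)

q_1 = c_1/‖c_1‖ = (0, 4, 1, 0)/4.1231 = (0.0000, 0.9701, 0.2425, 0.0000).
r_{12} = q_1·c_2 = -0.2425.
u_2 = c_2 + 0.2425·q_1 = (4.0000, -0.7647, 3.0588, 3.0000).
‖u_2‖ = 5.9111, so q_2 = (0.6767, -0.1294, 0.5175, 0.5075).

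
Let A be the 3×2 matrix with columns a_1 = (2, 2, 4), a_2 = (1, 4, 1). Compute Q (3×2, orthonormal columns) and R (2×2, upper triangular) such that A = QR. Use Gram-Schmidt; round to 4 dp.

q_1 = a_1/‖a_1‖ = (2, 2, 4)/4.8990 = (0.4082, 0.4082, 0.8165).
r_{12} = q_1·a_2 = 2.8577.
u_2 = a_2 − 2.8577·q_1 = (-0.1667, 2.8333, -1.3333).
‖u_2‖ = 3.1358, so q_2 = (-0.0531, 0.9035, -0.4252).

Q = [[0.4082, -0.0531], [0.4082, 0.9035], [0.8165, -0.4252]], R = [[4.8990, 2.8577], [0.0000, 3.1358]]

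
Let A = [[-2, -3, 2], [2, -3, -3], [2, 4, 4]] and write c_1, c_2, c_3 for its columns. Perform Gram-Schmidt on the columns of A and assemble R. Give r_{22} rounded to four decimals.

c_1 = (-2, 2, 2); ‖c_1‖ = 3.4641, so q_1 = (-0.5774, 0.5774, 0.5774).
q_1·c_2 = (-0.5774)·(-3) + 0.5774·(-3) + 0.5774·4 = 2.3094.
u_2 = c_2 − 2.3094·q_1 = (-1.6667, -4.3333, 2.6667).
r_{22} = ‖u_2‖ = 5.3541.

r_{22} = 5.3541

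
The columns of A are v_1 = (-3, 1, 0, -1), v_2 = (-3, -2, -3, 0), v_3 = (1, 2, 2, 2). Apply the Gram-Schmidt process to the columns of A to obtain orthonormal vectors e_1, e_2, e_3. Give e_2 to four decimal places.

v_1 = (-3, 1, 0, -1); ‖v_1‖ = 3.3166, so e_1 = (-0.9045, 0.3015, 0.0000, -0.3015).
e_1·v_2 = (-0.9045)·(-3) + 0.3015·(-2) + 0.0000·(-3) + (-0.3015)·0 = 2.1106.
u_2 = v_2 − 2.1106·e_1 = (-1.0909, -2.6364, -3.0000, 0.6364).
‖u_2‖ = 4.1887, so e_2 = (-0.2604, -0.6294, -0.7162, 0.1519).

e_2 = (-0.2604, -0.6294, -0.7162, 0.1519)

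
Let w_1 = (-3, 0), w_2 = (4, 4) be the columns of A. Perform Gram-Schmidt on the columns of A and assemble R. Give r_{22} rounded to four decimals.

w_1 = (-3, 0); ‖w_1‖ = 3.0000, so e_1 = (-1.0000, 0.0000).
e_1·w_2 = (-1.0000)·4 + 0.0000·4 = -4.0000.
u_2 = w_2 + 4.0000·e_1 = (0.0000, 4.0000).
r_{22} = ‖u_2‖ = 4.0000.

r_{22} = 4.0000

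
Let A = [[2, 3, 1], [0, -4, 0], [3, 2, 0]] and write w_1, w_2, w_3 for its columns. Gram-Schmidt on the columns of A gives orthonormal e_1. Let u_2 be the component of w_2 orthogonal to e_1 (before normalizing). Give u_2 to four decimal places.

u_2 = (1.1538, -4.0000, -0.7692)

w_1 = (2, 0, 3); ‖w_1‖ = 3.6056, so e_1 = (0.5547, 0.0000, 0.8321).
e_1·w_2 = 0.5547·3 + 0.0000·(-4) + 0.8321·2 = 3.3282.
u_2 = w_2 − 3.3282·e_1 = (1.1538, -4.0000, -0.7692).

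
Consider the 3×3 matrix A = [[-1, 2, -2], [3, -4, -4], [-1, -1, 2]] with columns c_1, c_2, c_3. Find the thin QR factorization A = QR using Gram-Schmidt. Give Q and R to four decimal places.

Q = [[-0.3015, 0.3446, -0.8890], [0.9045, -0.1915, -0.3810], [-0.3015, -0.9190, -0.2540]], R = [[3.3166, -3.9196, -3.6181], [0.0000, 2.3741, -1.7614], [0.0000, 0.0000, 2.7940]]

e_1 = c_1/‖c_1‖ = (-1, 3, -1)/3.3166 = (-0.3015, 0.9045, -0.3015).
r_{12} = e_1·c_2 = -3.9196.
u_2 = c_2 + 3.9196·e_1 = (0.8182, -0.4545, -2.1818).
‖u_2‖ = 2.3741, so e_2 = (0.3446, -0.1915, -0.9190).
r_{13} = e_1·c_3 = -3.6181; r_{23} = e_2·c_3 = -1.7614.
u_3 = c_3 + 3.6181·e_1 + 1.7614·e_2 = (-2.4839, -1.0645, -0.7097).
‖u_3‖ = 2.7940, so e_3 = (-0.8890, -0.3810, -0.2540).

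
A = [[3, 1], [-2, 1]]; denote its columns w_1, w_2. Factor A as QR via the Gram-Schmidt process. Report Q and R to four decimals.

q_1 = w_1/‖w_1‖ = (3, -2)/3.6056 = (0.8321, -0.5547).
r_{12} = q_1·w_2 = 0.2774.
u_2 = w_2 − 0.2774·q_1 = (0.7692, 1.1538).
‖u_2‖ = 1.3868, so q_2 = (0.5547, 0.8321).

Q = [[0.8321, 0.5547], [-0.5547, 0.8321]], R = [[3.6056, 0.2774], [0.0000, 1.3868]]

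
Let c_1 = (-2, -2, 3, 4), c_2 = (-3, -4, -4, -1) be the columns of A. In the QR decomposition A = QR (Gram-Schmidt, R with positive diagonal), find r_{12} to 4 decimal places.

r_{12} = -0.3482

c_1 = (-2, -2, 3, 4); ‖c_1‖ = 5.7446, so q_1 = (-0.3482, -0.3482, 0.5222, 0.6963).
r_{12} = q_1·c_2 = -0.3482.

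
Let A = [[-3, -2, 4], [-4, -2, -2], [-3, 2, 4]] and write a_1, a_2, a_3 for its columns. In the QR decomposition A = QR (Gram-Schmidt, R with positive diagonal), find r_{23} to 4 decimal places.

e_1 = a_1/‖a_1‖ = (-3, -4, -3)/5.8310 = (-0.5145, -0.6860, -0.5145).
r_{12} = e_1·a_2 = 1.3720.
u_2 = a_2 − 1.3720·e_1 = (-1.2941, -1.0588, 2.7059).
‖u_2‖ = 3.1808, so e_2 = (-0.4068, -0.3329, 0.8507).
r_{23} = e_2·a_3 = 2.4411.

r_{23} = 2.4411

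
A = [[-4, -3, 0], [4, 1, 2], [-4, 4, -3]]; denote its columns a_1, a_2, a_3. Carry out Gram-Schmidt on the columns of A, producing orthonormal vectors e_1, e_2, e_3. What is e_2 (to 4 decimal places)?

e_1 = a_1/‖a_1‖ = (-4, 4, -4)/6.9282 = (-0.5774, 0.5774, -0.5774).
r_{12} = e_1·a_2 = 0.0000.
u_2 = a_2 + 0.0000·e_1 = (-3.0000, 1.0000, 4.0000).
‖u_2‖ = 5.0990, so e_2 = (-0.5883, 0.1961, 0.7845).

e_2 = (-0.5883, 0.1961, 0.7845)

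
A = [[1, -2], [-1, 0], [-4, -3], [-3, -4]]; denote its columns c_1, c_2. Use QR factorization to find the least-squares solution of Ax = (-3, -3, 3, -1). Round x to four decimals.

x = (-0.9465, 0.7525)

c_1 = (1, -1, -4, -3); ‖c_1‖ = 5.1962, so e_1 = (0.1925, -0.1925, -0.7698, -0.5774).
e_1·c_2 = 0.1925·(-2) + (-0.1925)·0 + (-0.7698)·(-3) + (-0.5774)·(-4) = 4.2339.
u_2 = c_2 − 4.2339·e_1 = (-2.8148, 0.8148, 0.2593, -1.5556).
‖u_2‖ = 3.3278, so e_2 = (-0.8459, 0.2449, 0.0779, -0.4674).
Qᵀb = (-1.7321, 2.5042).
Back-substitute: x_2 = 2.5042/3.3278 = 0.7525.
x_1 = (-1.7321 − 4.2339·0.7525)/5.1962 = -0.9465.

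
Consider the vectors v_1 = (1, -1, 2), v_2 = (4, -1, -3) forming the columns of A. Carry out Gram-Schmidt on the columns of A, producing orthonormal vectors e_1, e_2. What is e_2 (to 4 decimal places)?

e_2 = (0.8198, -0.2295, -0.5247)

e_1 = v_1/‖v_1‖ = (1, -1, 2)/2.4495 = (0.4082, -0.4082, 0.8165).
r_{12} = e_1·v_2 = -0.4082.
u_2 = v_2 + 0.4082·e_1 = (4.1667, -1.1667, -2.6667).
‖u_2‖ = 5.0827, so e_2 = (0.8198, -0.2295, -0.5247).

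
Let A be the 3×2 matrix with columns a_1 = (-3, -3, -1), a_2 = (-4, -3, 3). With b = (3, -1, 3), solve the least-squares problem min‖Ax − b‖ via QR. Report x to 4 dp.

a_1 = (-3, -3, -1); ‖a_1‖ = 4.3589, so q_1 = (-0.6882, -0.6882, -0.2294).
q_1·a_2 = (-0.6882)·(-4) + (-0.6882)·(-3) + (-0.2294)·3 = 4.1295.
u_2 = a_2 − 4.1295·q_1 = (-1.1579, -0.1579, 3.9474).
‖u_2‖ = 4.1167, so q_2 = (-0.2813, -0.0384, 0.9589).
Qᵀb = (-2.0647, 2.0711).
Back-substitute: x_2 = 2.0711/4.1167 = 0.5031.
x_1 = (-2.0647 − 4.1295·0.5031)/4.3589 = -0.9503.

x = (-0.9503, 0.5031)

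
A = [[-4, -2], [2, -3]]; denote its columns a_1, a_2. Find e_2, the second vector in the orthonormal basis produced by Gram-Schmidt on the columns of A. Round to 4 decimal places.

a_1 = (-4, 2); ‖a_1‖ = 4.4721, so e_1 = (-0.8944, 0.4472).
e_1·a_2 = (-0.8944)·(-2) + 0.4472·(-3) = 0.4472.
u_2 = a_2 − 0.4472·e_1 = (-1.6000, -3.2000).
‖u_2‖ = 3.5777, so e_2 = (-0.4472, -0.8944).

e_2 = (-0.4472, -0.8944)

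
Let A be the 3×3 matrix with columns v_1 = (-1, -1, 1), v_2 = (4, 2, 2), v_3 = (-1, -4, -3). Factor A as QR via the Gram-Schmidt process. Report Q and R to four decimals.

v_1 = (-1, -1, 1); ‖v_1‖ = 1.7321, so q_1 = (-0.5774, -0.5774, 0.5774).
q_1·v_2 = (-0.5774)·4 + (-0.5774)·2 + 0.5774·2 = -2.3094.
u_2 = v_2 + 2.3094·q_1 = (2.6667, 0.6667, 3.3333).
‖u_2‖ = 4.3205, so q_2 = (0.6172, 0.1543, 0.7715).
q_1·v_3 = (-0.5774)·(-1) + (-0.5774)·(-4) + 0.5774·(-3) = 1.1547; q_2·v_3 = 0.6172·(-1) + 0.1543·(-4) + 0.7715·(-3) = -3.5490.
u_3 = v_3 − 1.1547·q_1 + 3.5490·q_2 = (1.8571, -2.7857, -0.9286).
‖u_3‖ = 3.4744, so q_3 = (0.5345, -0.8018, -0.2673).

Q = [[-0.5774, 0.6172, 0.5345], [-0.5774, 0.1543, -0.8018], [0.5774, 0.7715, -0.2673]], R = [[1.7321, -2.3094, 1.1547], [0.0000, 4.3205, -3.5490], [0.0000, 0.0000, 3.4744]]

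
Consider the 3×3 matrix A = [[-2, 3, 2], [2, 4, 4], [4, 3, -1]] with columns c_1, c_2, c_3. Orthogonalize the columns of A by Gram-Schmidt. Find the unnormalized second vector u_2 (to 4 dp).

u_2 = (4.1667, 2.8333, 0.6667)

c_1 = (-2, 2, 4); ‖c_1‖ = 4.8990, so e_1 = (-0.4082, 0.4082, 0.8165).
e_1·c_2 = (-0.4082)·3 + 0.4082·4 + 0.8165·3 = 2.8577.
u_2 = c_2 − 2.8577·e_1 = (4.1667, 2.8333, 0.6667).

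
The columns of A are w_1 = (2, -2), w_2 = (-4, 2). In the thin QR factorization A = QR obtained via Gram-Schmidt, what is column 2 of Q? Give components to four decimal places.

q_2 = (-0.7071, -0.7071)

w_1 = (2, -2); ‖w_1‖ = 2.8284, so q_1 = (0.7071, -0.7071).
q_1·w_2 = 0.7071·(-4) + (-0.7071)·2 = -4.2426.
u_2 = w_2 + 4.2426·q_1 = (-1.0000, -1.0000).
‖u_2‖ = 1.4142, so q_2 = (-0.7071, -0.7071).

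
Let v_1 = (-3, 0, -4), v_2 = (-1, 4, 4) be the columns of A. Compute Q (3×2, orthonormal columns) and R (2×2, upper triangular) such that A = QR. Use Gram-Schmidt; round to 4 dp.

Q = [[-0.6000, -0.4998], [0.0000, 0.7809], [-0.8000, 0.3748]], R = [[5.0000, -2.6000], [0.0000, 5.1225]]

v_1 = (-3, 0, -4); ‖v_1‖ = 5.0000, so e_1 = (-0.6000, 0.0000, -0.8000).
e_1·v_2 = (-0.6000)·(-1) + 0.0000·4 + (-0.8000)·4 = -2.6000.
u_2 = v_2 + 2.6000·e_1 = (-2.5600, 4.0000, 1.9200).
‖u_2‖ = 5.1225, so e_2 = (-0.4998, 0.7809, 0.3748).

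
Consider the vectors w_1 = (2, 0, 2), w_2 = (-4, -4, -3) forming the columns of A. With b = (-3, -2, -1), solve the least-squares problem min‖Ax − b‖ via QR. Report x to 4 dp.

w_1 = (2, 0, 2); ‖w_1‖ = 2.8284, so q_1 = (0.7071, 0.0000, 0.7071).
q_1·w_2 = 0.7071·(-4) + 0.0000·(-4) + 0.7071·(-3) = -4.9497.
u_2 = w_2 + 4.9497·q_1 = (-0.5000, -4.0000, 0.5000).
‖u_2‖ = 4.0620, so q_2 = (-0.1231, -0.9847, 0.1231).
Qᵀb = (-2.8284, 2.2156).
Back-substitute: x_2 = 2.2156/4.0620 = 0.5455.
x_1 = (-2.8284 + 4.9497·0.5455)/2.8284 = -0.0455.

x = (-0.0455, 0.5455)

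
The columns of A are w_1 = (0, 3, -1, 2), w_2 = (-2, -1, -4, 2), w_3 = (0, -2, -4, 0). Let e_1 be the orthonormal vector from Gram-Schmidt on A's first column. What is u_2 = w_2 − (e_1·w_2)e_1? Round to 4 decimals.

w_1 = (0, 3, -1, 2); ‖w_1‖ = 3.7417, so e_1 = (0.0000, 0.8018, -0.2673, 0.5345).
e_1·w_2 = 0.0000·(-2) + 0.8018·(-1) + (-0.2673)·(-4) + 0.5345·2 = 1.3363.
u_2 = w_2 − 1.3363·e_1 = (-2.0000, -2.0714, -3.6429, 1.2857).

u_2 = (-2.0000, -2.0714, -3.6429, 1.2857)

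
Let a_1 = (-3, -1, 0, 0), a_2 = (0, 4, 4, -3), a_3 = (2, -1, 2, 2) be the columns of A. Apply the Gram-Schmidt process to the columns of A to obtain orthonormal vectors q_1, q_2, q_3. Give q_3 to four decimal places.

a_1 = (-3, -1, 0, 0); ‖a_1‖ = 3.1623, so q_1 = (-0.9487, -0.3162, 0.0000, 0.0000).
q_1·a_2 = (-0.9487)·0 + (-0.3162)·4 + 0.0000·4 + 0.0000·(-3) = -1.2649.
u_2 = a_2 + 1.2649·q_1 = (-1.2000, 3.6000, 4.0000, -3.0000).
‖u_2‖ = 6.2769, so q_2 = (-0.1912, 0.5735, 0.6373, -0.4779).
q_1·a_3 = (-0.9487)·2 + (-0.3162)·(-1) + 0.0000·2 + 0.0000·2 = -1.5811; q_2·a_3 = (-0.1912)·2 + 0.5735·(-1) + 0.6373·2 + (-0.4779)·2 = -0.6373.
u_3 = a_3 + 1.5811·q_1 + 0.6373·q_2 = (0.3782, -1.1345, 2.4061, 1.6954).
‖u_3‖ = 3.1771, so q_3 = (0.1190, -0.3571, 0.7573, 0.5336).

q_3 = (0.1190, -0.3571, 0.7573, 0.5336)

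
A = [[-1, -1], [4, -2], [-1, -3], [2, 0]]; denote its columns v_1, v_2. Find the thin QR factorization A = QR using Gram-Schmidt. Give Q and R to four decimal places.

Q = [[-0.2132, -0.3244], [0.8528, -0.3493], [-0.2132, -0.8734], [0.4264, 0.0998]], R = [[4.6904, -0.8528], [0.0000, 3.6432]]

v_1 = (-1, 4, -1, 2); ‖v_1‖ = 4.6904, so e_1 = (-0.2132, 0.8528, -0.2132, 0.4264).
e_1·v_2 = (-0.2132)·(-1) + 0.8528·(-2) + (-0.2132)·(-3) + 0.4264·0 = -0.8528.
u_2 = v_2 + 0.8528·e_1 = (-1.1818, -1.2727, -3.1818, 0.3636).
‖u_2‖ = 3.6432, so e_2 = (-0.3244, -0.3493, -0.8734, 0.0998).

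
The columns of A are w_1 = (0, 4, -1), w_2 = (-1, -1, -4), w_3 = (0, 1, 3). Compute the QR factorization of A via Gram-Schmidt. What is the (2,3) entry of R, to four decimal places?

e_1 = w_1/‖w_1‖ = (0, 4, -1)/4.1231 = (0.0000, 0.9701, -0.2425).
r_{12} = e_1·w_2 = 0.0000.
u_2 = w_2 + 0.0000·e_1 = (-1.0000, -1.0000, -4.0000).
‖u_2‖ = 4.2426, so e_2 = (-0.2357, -0.2357, -0.9428).
r_{23} = e_2·w_3 = -3.0641.

r_{23} = -3.0641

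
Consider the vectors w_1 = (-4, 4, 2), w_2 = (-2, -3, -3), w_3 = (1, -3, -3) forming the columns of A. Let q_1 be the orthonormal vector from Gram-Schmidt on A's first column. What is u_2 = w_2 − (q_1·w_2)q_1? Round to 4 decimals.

q_1 = w_1/‖w_1‖ = (-4, 4, 2)/6.0000 = (-0.6667, 0.6667, 0.3333).
r_{12} = q_1·w_2 = -1.6667.
u_2 = w_2 + 1.6667·q_1 = (-3.1111, -1.8889, -2.4444).

u_2 = (-3.1111, -1.8889, -2.4444)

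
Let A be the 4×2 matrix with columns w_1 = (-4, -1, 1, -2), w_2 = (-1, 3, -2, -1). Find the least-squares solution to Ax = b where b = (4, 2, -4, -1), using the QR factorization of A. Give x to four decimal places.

x = (-0.9453, 0.7964)

w_1 = (-4, -1, 1, -2); ‖w_1‖ = 4.6904, so e_1 = (-0.8528, -0.2132, 0.2132, -0.4264).
e_1·w_2 = (-0.8528)·(-1) + (-0.2132)·3 + 0.2132·(-2) + (-0.4264)·(-1) = 0.2132.
u_2 = w_2 − 0.2132·e_1 = (-0.8182, 3.0455, -2.0455, -0.9091).
‖u_2‖ = 3.8671, so e_2 = (-0.2116, 0.7875, -0.5289, -0.2351).
Qᵀb = (-4.2640, 3.0796).
Back-substitute: x_2 = 3.0796/3.8671 = 0.7964.
x_1 = (-4.2640 − 0.2132·0.7964)/4.6904 = -0.9453.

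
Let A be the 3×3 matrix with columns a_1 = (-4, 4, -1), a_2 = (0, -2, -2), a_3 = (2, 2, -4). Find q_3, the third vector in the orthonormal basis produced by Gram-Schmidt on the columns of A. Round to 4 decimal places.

q_1 = a_1/‖a_1‖ = (-4, 4, -1)/5.7446 = (-0.6963, 0.6963, -0.1741).
r_{12} = q_1·a_2 = -1.0445.
u_2 = a_2 + 1.0445·q_1 = (-0.7273, -1.2727, -2.1818).
‖u_2‖ = 2.6285, so q_2 = (-0.2767, -0.4842, -0.8301).
r_{13} = q_1·a_3 = 0.6963; r_{23} = q_2·a_3 = 1.7985.
u_3 = a_3 − 0.6963·q_1 − 1.7985·q_2 = (2.9825, 2.3860, -2.3860).
‖u_3‖ = 4.5034, so q_3 = (0.6623, 0.5298, -0.5298).

q_3 = (0.6623, 0.5298, -0.5298)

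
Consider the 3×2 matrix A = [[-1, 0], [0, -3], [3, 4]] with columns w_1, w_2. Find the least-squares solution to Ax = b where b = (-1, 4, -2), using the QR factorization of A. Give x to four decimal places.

x = (1.0849, -1.3208)

w_1 = (-1, 0, 3); ‖w_1‖ = 3.1623, so q_1 = (-0.3162, 0.0000, 0.9487).
q_1·w_2 = (-0.3162)·0 + 0.0000·(-3) + 0.9487·4 = 3.7947.
u_2 = w_2 − 3.7947·q_1 = (1.2000, -3.0000, 0.4000).
‖u_2‖ = 3.2558, so q_2 = (0.3686, -0.9214, 0.1229).
Qᵀb = (-1.5811, -4.3001).
Back-substitute: x_2 = -4.3001/3.2558 = -1.3208.
x_1 = (-1.5811 − 3.7947·(-1.3208))/3.1623 = 1.0849.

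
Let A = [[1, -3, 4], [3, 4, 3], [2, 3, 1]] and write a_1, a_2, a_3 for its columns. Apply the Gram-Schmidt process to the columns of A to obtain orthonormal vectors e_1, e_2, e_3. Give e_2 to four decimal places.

e_1 = a_1/‖a_1‖ = (1, 3, 2)/3.7417 = (0.2673, 0.8018, 0.5345).
r_{12} = e_1·a_2 = 4.0089.
u_2 = a_2 − 4.0089·e_1 = (-4.0714, 0.7857, 0.8571).
‖u_2‖ = 4.2342, so e_2 = (-0.9616, 0.1856, 0.2024).

e_2 = (-0.9616, 0.1856, 0.2024)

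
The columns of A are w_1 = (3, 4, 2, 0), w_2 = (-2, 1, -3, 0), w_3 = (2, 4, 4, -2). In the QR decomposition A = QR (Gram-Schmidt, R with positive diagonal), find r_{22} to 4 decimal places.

w_1 = (3, 4, 2, 0); ‖w_1‖ = 5.3852, so q_1 = (0.5571, 0.7428, 0.3714, 0.0000).
q_1·w_2 = 0.5571·(-2) + 0.7428·1 + 0.3714·(-3) + 0.0000·0 = -1.4856.
u_2 = w_2 + 1.4856·q_1 = (-1.1724, 2.1034, -2.4483, 0.0000).
r_{22} = ‖u_2‖ = 3.4341.

r_{22} = 3.4341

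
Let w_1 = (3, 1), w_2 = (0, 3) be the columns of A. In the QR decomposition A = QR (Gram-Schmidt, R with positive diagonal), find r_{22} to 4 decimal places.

w_1 = (3, 1); ‖w_1‖ = 3.1623, so q_1 = (0.9487, 0.3162).
q_1·w_2 = 0.9487·0 + 0.3162·3 = 0.9487.
u_2 = w_2 − 0.9487·q_1 = (-0.9000, 2.7000).
r_{22} = ‖u_2‖ = 2.8460.

r_{22} = 2.8460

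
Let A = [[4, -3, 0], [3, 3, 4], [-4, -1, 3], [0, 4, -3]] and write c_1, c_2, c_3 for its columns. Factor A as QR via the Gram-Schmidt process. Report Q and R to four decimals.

c_1 = (4, 3, -4, 0); ‖c_1‖ = 6.4031, so e_1 = (0.6247, 0.4685, -0.6247, 0.0000).
e_1·c_2 = 0.6247·(-3) + 0.4685·3 + (-0.6247)·(-1) + 0.0000·4 = 0.1562.
u_2 = c_2 − 0.1562·e_1 = (-3.0976, 2.9268, -0.9024, 4.0000).
‖u_2‖ = 5.9140, so e_2 = (-0.5238, 0.4949, -0.1526, 0.6764).
e_1·c_3 = 0.6247·0 + 0.4685·4 + (-0.6247)·3 + 0.0000·(-3) = 0.0000; e_2·c_3 = (-0.5238)·0 + 0.4949·4 + (-0.1526)·3 + 0.6764·(-3) = -0.5073.
u_3 = c_3 + 0.0000·e_1 + 0.5073·e_2 = (-0.2657, 4.2510, 2.9226, -2.6569).
‖u_3‖ = 5.8088, so e_3 = (-0.0457, 0.7318, 0.5031, -0.4574).

Q = [[0.6247, -0.5238, -0.0457], [0.4685, 0.4949, 0.7318], [-0.6247, -0.1526, 0.5031], [0.0000, 0.6764, -0.4574]], R = [[6.4031, 0.1562, 0.0000], [0.0000, 5.9140, -0.5073], [0.0000, 0.0000, 5.8088]]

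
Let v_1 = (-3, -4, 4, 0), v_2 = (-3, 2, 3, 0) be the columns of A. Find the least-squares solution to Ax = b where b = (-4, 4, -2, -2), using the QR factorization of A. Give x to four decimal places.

x = (-0.6085, 0.9959)

v_1 = (-3, -4, 4, 0); ‖v_1‖ = 6.4031, so e_1 = (-0.4685, -0.6247, 0.6247, 0.0000).
e_1·v_2 = (-0.4685)·(-3) + (-0.6247)·2 + 0.6247·3 + 0.0000·0 = 2.0303.
u_2 = v_2 − 2.0303·e_1 = (-2.0488, 3.2683, 1.7317, 0.0000).
‖u_2‖ = 4.2282, so e_2 = (-0.4845, 0.7730, 0.4096, 0.0000).
Qᵀb = (-1.8741, 4.2109).
Back-substitute: x_2 = 4.2109/4.2282 = 0.9959.
x_1 = (-1.8741 − 2.0303·0.9959)/6.4031 = -0.6085.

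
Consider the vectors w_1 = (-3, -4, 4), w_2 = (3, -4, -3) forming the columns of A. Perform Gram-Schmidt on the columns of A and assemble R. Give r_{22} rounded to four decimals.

e_1 = w_1/‖w_1‖ = (-3, -4, 4)/6.4031 = (-0.4685, -0.6247, 0.6247).
r_{12} = e_1·w_2 = -0.7809.
u_2 = w_2 + 0.7809·e_1 = (2.6341, -4.4878, -2.5122).
r_{22} = ‖u_2‖ = 5.7784.

r_{22} = 5.7784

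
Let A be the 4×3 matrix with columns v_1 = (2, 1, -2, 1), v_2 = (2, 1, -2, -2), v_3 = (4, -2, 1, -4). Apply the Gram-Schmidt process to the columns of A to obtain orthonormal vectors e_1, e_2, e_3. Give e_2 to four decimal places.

e_2 = (0.2108, 0.1054, -0.2108, -0.9487)

e_1 = v_1/‖v_1‖ = (2, 1, -2, 1)/3.1623 = (0.6325, 0.3162, -0.6325, 0.3162).
r_{12} = e_1·v_2 = 2.2136.
u_2 = v_2 − 2.2136·e_1 = (0.6000, 0.3000, -0.6000, -2.7000).
‖u_2‖ = 2.8460, so e_2 = (0.2108, 0.1054, -0.2108, -0.9487).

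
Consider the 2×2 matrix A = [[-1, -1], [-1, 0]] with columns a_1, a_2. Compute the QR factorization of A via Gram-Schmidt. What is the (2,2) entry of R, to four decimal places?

a_1 = (-1, -1); ‖a_1‖ = 1.4142, so e_1 = (-0.7071, -0.7071).
e_1·a_2 = (-0.7071)·(-1) + (-0.7071)·0 = 0.7071.
u_2 = a_2 − 0.7071·e_1 = (-0.5000, 0.5000).
r_{22} = ‖u_2‖ = 0.7071.

r_{22} = 0.7071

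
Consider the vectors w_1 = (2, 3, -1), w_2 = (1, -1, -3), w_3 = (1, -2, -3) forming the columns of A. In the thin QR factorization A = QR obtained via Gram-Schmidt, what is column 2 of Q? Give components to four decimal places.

w_1 = (2, 3, -1); ‖w_1‖ = 3.7417, so e_1 = (0.5345, 0.8018, -0.2673).
e_1·w_2 = 0.5345·1 + 0.8018·(-1) + (-0.2673)·(-3) = 0.5345.
u_2 = w_2 − 0.5345·e_1 = (0.7143, -1.4286, -2.8571).
‖u_2‖ = 3.2733, so e_2 = (0.2182, -0.4364, -0.8729).

e_2 = (0.2182, -0.4364, -0.8729)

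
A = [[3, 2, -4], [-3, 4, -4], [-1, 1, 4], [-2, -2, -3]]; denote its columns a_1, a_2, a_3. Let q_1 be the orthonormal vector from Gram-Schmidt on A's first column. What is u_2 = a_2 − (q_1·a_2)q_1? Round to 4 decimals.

u_2 = (2.3913, 3.6087, 0.8696, -2.2609)

a_1 = (3, -3, -1, -2); ‖a_1‖ = 4.7958, so q_1 = (0.6255, -0.6255, -0.2085, -0.4170).
q_1·a_2 = 0.6255·2 + (-0.6255)·4 + (-0.2085)·1 + (-0.4170)·(-2) = -0.6255.
u_2 = a_2 + 0.6255·q_1 = (2.3913, 3.6087, 0.8696, -2.2609).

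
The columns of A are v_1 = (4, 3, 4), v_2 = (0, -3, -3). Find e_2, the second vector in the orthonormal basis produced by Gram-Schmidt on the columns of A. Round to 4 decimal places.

v_1 = (4, 3, 4); ‖v_1‖ = 6.4031, so e_1 = (0.6247, 0.4685, 0.6247).
e_1·v_2 = 0.6247·0 + 0.4685·(-3) + 0.6247·(-3) = -3.2796.
u_2 = v_2 + 3.2796·e_1 = (2.0488, -1.4634, -0.9512).
‖u_2‖ = 2.6914, so e_2 = (0.7612, -0.5437, -0.3534).

e_2 = (0.7612, -0.5437, -0.3534)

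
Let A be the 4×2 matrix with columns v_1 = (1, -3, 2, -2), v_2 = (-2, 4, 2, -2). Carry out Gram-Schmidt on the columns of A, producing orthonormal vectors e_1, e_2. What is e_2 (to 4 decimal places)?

e_1 = v_1/‖v_1‖ = (1, -3, 2, -2)/4.2426 = (0.2357, -0.7071, 0.4714, -0.4714).
r_{12} = e_1·v_2 = -1.4142.
u_2 = v_2 + 1.4142·e_1 = (-1.6667, 3.0000, 2.6667, -2.6667).
‖u_2‖ = 5.0990, so e_2 = (-0.3269, 0.5883, 0.5230, -0.5230).

e_2 = (-0.3269, 0.5883, 0.5230, -0.5230)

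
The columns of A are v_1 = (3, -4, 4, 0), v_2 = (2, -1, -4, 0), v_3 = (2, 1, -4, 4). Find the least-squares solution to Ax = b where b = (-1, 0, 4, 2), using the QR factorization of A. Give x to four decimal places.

v_1 = (3, -4, 4, 0); ‖v_1‖ = 6.4031, so q_1 = (0.4685, -0.6247, 0.6247, 0.0000).
q_1·v_2 = 0.4685·2 + (-0.6247)·(-1) + 0.6247·(-4) + 0.0000·0 = -0.9370.
u_2 = v_2 + 0.9370·q_1 = (2.4390, -1.5854, -3.4146, 0.0000).
‖u_2‖ = 4.4857, so q_2 = (0.5437, -0.3534, -0.7612, 0.0000).
q_1·v_3 = 0.4685·2 + (-0.6247)·1 + 0.6247·(-4) + 0.0000·4 = -2.1864; q_2·v_3 = 0.5437·2 + (-0.3534)·1 + (-0.7612)·(-4) + 0.0000·4 = 3.7789.
u_3 = v_3 + 2.1864·q_1 − 3.7789·q_2 = (0.9697, 0.9697, 0.2424, 4.0000).
‖u_3‖ = 4.2355, so q_3 = (0.2289, 0.2289, 0.0572, 0.9444).
Qᵀb = (2.0303, -3.5886, 1.8888).
Back-substitute: x_3 = 1.8888/4.2355 = 0.4459.
x_2 = (-3.5886 − 3.7789·0.4459)/4.4857 = -1.1757.
x_1 = (2.0303 + 0.9370·(-1.1757) + 2.1864·0.4459)/6.4031 = 0.2973.

x = (0.2973, -1.1757, 0.4459)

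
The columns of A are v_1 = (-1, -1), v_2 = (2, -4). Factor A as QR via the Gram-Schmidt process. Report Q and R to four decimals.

e_1 = v_1/‖v_1‖ = (-1, -1)/1.4142 = (-0.7071, -0.7071).
r_{12} = e_1·v_2 = 1.4142.
u_2 = v_2 − 1.4142·e_1 = (3.0000, -3.0000).
‖u_2‖ = 4.2426, so e_2 = (0.7071, -0.7071).

Q = [[-0.7071, 0.7071], [-0.7071, -0.7071]], R = [[1.4142, 1.4142], [0.0000, 4.2426]]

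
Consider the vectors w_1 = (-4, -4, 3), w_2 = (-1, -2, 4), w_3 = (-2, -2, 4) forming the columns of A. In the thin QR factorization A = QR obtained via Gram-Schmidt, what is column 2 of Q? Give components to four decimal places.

e_1 = w_1/‖w_1‖ = (-4, -4, 3)/6.4031 = (-0.6247, -0.6247, 0.4685).
r_{12} = e_1·w_2 = 3.7482.
u_2 = w_2 − 3.7482·e_1 = (1.3415, 0.3415, 2.2439).
‖u_2‖ = 2.6365, so e_2 = (0.5088, 0.1295, 0.8511).

e_2 = (0.5088, 0.1295, 0.8511)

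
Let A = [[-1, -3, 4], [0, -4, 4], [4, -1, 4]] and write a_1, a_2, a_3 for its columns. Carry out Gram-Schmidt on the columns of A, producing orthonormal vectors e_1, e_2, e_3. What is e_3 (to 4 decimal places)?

e_3 = (0.7619, -0.6190, 0.1905)

a_1 = (-1, 0, 4); ‖a_1‖ = 4.1231, so e_1 = (-0.2425, 0.0000, 0.9701).
e_1·a_2 = (-0.2425)·(-3) + 0.0000·(-4) + 0.9701·(-1) = -0.2425.
u_2 = a_2 + 0.2425·e_1 = (-3.0588, -4.0000, -0.7647).
‖u_2‖ = 5.0932, so e_2 = (-0.6006, -0.7854, -0.1501).
e_1·a_3 = (-0.2425)·4 + 0.0000·4 + 0.9701·4 = 2.9104; e_2·a_3 = (-0.6006)·4 + (-0.7854)·4 + (-0.1501)·4 = -6.1442.
u_3 = a_3 − 2.9104·e_1 + 6.1442·e_2 = (1.0159, -0.8254, 0.2540).
‖u_3‖ = 1.3333, so e_3 = (0.7619, -0.6190, 0.1905).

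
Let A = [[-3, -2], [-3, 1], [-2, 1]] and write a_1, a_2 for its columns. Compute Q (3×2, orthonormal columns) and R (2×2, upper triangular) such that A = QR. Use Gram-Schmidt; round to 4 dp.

Q = [[-0.6396, -0.7637], [-0.6396, 0.4657], [-0.4264, 0.4471]], R = [[4.6904, 0.2132], [0.0000, 2.4402]]

a_1 = (-3, -3, -2); ‖a_1‖ = 4.6904, so e_1 = (-0.6396, -0.6396, -0.4264).
e_1·a_2 = (-0.6396)·(-2) + (-0.6396)·1 + (-0.4264)·1 = 0.2132.
u_2 = a_2 − 0.2132·e_1 = (-1.8636, 1.1364, 1.0909).
‖u_2‖ = 2.4402, so e_2 = (-0.7637, 0.4657, 0.4471).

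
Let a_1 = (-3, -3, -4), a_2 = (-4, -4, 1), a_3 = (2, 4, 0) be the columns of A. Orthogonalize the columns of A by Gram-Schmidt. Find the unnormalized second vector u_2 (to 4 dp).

u_2 = (-2.2353, -2.2353, 3.3529)

a_1 = (-3, -3, -4); ‖a_1‖ = 5.8310, so e_1 = (-0.5145, -0.5145, -0.6860).
e_1·a_2 = (-0.5145)·(-4) + (-0.5145)·(-4) + (-0.6860)·1 = 3.4300.
u_2 = a_2 − 3.4300·e_1 = (-2.2353, -2.2353, 3.3529).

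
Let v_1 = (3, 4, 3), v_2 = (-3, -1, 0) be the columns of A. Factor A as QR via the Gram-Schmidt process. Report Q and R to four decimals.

Q = [[0.5145, -0.8262], [0.6860, 0.2361], [0.5145, 0.5115]], R = [[5.8310, -2.2295], [0.0000, 2.2426]]

v_1 = (3, 4, 3); ‖v_1‖ = 5.8310, so e_1 = (0.5145, 0.6860, 0.5145).
e_1·v_2 = 0.5145·(-3) + 0.6860·(-1) + 0.5145·0 = -2.2295.
u_2 = v_2 + 2.2295·e_1 = (-1.8529, 0.5294, 1.1471).
‖u_2‖ = 2.2426, so e_2 = (-0.8262, 0.2361, 0.5115).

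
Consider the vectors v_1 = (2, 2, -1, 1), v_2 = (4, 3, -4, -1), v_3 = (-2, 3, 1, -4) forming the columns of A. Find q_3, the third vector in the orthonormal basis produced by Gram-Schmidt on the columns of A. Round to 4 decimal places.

v_1 = (2, 2, -1, 1); ‖v_1‖ = 3.1623, so q_1 = (0.6325, 0.6325, -0.3162, 0.3162).
q_1·v_2 = 0.6325·4 + 0.6325·3 + (-0.3162)·(-4) + 0.3162·(-1) = 5.3759.
u_2 = v_2 − 5.3759·q_1 = (0.6000, -0.4000, -2.3000, -2.7000).
‖u_2‖ = 3.6194, so q_2 = (0.1658, -0.1105, -0.6355, -0.7460).
q_1·v_3 = 0.6325·(-2) + 0.6325·3 + (-0.3162)·1 + 0.3162·(-4) = -0.9487; q_2·v_3 = 0.1658·(-2) + (-0.1105)·3 + (-0.6355)·1 + (-0.7460)·(-4) = 1.6854.
u_3 = v_3 + 0.9487·q_1 − 1.6854·q_2 = (-1.6794, 3.7863, 1.7710, -2.4427).
‖u_3‖ = 5.1244, so q_3 = (-0.3277, 0.7389, 0.3456, -0.4767).

q_3 = (-0.3277, 0.7389, 0.3456, -0.4767)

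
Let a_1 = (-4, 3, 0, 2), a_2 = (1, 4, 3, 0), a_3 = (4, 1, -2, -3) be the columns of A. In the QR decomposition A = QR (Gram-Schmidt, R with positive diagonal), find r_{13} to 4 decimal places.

r_{13} = -3.5282

a_1 = (-4, 3, 0, 2); ‖a_1‖ = 5.3852, so q_1 = (-0.7428, 0.5571, 0.0000, 0.3714).
r_{13} = q_1·a_3 = -3.5282.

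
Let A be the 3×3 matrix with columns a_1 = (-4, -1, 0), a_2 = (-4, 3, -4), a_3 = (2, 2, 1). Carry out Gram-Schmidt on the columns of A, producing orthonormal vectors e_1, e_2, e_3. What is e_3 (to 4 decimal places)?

a_1 = (-4, -1, 0); ‖a_1‖ = 4.1231, so e_1 = (-0.9701, -0.2425, 0.0000).
e_1·a_2 = (-0.9701)·(-4) + (-0.2425)·3 + 0.0000·(-4) = 3.1530.
u_2 = a_2 − 3.1530·e_1 = (-0.9412, 3.7647, -4.0000).
‖u_2‖ = 5.5730, so e_2 = (-0.1689, 0.6755, -0.7177).
e_1·a_3 = (-0.9701)·2 + (-0.2425)·2 + 0.0000·1 = -2.4254; e_2·a_3 = (-0.1689)·2 + 0.6755·2 + (-0.7177)·1 = 0.2955.
u_3 = a_3 + 2.4254·e_1 − 0.2955·e_2 = (-0.3030, 1.2121, 1.2121).
‖u_3‖ = 1.7408, so e_3 = (-0.1741, 0.6963, 0.6963).

e_3 = (-0.1741, 0.6963, 0.6963)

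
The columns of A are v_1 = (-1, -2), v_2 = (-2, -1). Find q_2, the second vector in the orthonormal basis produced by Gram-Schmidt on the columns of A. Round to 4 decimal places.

q_1 = v_1/‖v_1‖ = (-1, -2)/2.2361 = (-0.4472, -0.8944).
r_{12} = q_1·v_2 = 1.7889.
u_2 = v_2 − 1.7889·q_1 = (-1.2000, 0.6000).
‖u_2‖ = 1.3416, so q_2 = (-0.8944, 0.4472).

q_2 = (-0.8944, 0.4472)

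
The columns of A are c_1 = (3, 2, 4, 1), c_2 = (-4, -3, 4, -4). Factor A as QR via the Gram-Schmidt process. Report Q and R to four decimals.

q_1 = c_1/‖c_1‖ = (3, 2, 4, 1)/5.4772 = (0.5477, 0.3651, 0.7303, 0.1826).
r_{12} = q_1·c_2 = -1.0954.
u_2 = c_2 + 1.0954·q_1 = (-3.4000, -2.6000, 4.8000, -3.8000).
‖u_2‖ = 7.4699, so q_2 = (-0.4552, -0.3481, 0.6426, -0.5087).

Q = [[0.5477, -0.4552], [0.3651, -0.3481], [0.7303, 0.6426], [0.1826, -0.5087]], R = [[5.4772, -1.0954], [0.0000, 7.4699]]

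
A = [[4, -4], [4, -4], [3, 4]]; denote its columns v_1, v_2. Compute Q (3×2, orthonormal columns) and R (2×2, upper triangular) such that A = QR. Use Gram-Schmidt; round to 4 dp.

q_1 = v_1/‖v_1‖ = (4, 4, 3)/6.4031 = (0.6247, 0.6247, 0.4685).
r_{12} = q_1·v_2 = -3.1235.
u_2 = v_2 + 3.1235·q_1 = (-2.0488, -2.0488, 5.4634).
‖u_2‖ = 6.1842, so q_2 = (-0.3313, -0.3313, 0.8835).

Q = [[0.6247, -0.3313], [0.6247, -0.3313], [0.4685, 0.8835]], R = [[6.4031, -3.1235], [0.0000, 6.1842]]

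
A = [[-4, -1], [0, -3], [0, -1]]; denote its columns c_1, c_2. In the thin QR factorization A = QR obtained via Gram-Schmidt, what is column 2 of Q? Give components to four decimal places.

e_2 = (0.0000, -0.9487, -0.3162)

c_1 = (-4, 0, 0); ‖c_1‖ = 4.0000, so e_1 = (-1.0000, 0.0000, 0.0000).
e_1·c_2 = (-1.0000)·(-1) + 0.0000·(-3) + 0.0000·(-1) = 1.0000.
u_2 = c_2 − 1.0000·e_1 = (0.0000, -3.0000, -1.0000).
‖u_2‖ = 3.1623, so e_2 = (0.0000, -0.9487, -0.3162).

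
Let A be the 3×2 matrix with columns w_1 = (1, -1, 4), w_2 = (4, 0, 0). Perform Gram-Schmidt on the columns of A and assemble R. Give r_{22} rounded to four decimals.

r_{22} = 3.8873

w_1 = (1, -1, 4); ‖w_1‖ = 4.2426, so e_1 = (0.2357, -0.2357, 0.9428).
e_1·w_2 = 0.2357·4 + (-0.2357)·0 + 0.9428·0 = 0.9428.
u_2 = w_2 − 0.9428·e_1 = (3.7778, 0.2222, -0.8889).
r_{22} = ‖u_2‖ = 3.8873.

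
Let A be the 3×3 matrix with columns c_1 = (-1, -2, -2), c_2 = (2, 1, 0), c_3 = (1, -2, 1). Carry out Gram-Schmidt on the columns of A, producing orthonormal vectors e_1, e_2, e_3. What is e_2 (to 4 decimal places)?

c_1 = (-1, -2, -2); ‖c_1‖ = 3.0000, so e_1 = (-0.3333, -0.6667, -0.6667).
e_1·c_2 = (-0.3333)·2 + (-0.6667)·1 + (-0.6667)·0 = -1.3333.
u_2 = c_2 + 1.3333·e_1 = (1.5556, 0.1111, -0.8889).
‖u_2‖ = 1.7951, so e_2 = (0.8666, 0.0619, -0.4952).

e_2 = (0.8666, 0.0619, -0.4952)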